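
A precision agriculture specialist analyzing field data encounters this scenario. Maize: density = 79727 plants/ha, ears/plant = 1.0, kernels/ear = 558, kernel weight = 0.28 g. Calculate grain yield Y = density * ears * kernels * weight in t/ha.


Y = density * ears * kernels * kw
  = 79727 * 1.0 * 558 * 0.28 g/ha
  = 12456546.48 g/ha
  = 12456.55 kg/ha = 12.46 t/ha


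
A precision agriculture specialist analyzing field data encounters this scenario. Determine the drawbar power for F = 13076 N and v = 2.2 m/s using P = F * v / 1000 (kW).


P = F * v / 1000
  = 13076 * 2.2 / 1000
  = 28767.20 / 1000
  = 28.77 kW


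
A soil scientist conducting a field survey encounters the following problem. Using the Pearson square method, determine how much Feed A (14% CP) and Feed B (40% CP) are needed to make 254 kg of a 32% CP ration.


parts_A = CP_b - target = 40 - 32 = 8
parts_B = target - CP_a = 32 - 14 = 18
total_parts = 8 + 18 = 26
Feed A = 254 * 8 / 26 = 78.15 kg
Feed B = 254 * 18 / 26 = 175.85 kg

78.15 kg


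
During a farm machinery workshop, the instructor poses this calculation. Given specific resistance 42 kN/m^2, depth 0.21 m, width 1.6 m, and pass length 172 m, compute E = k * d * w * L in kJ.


E = k * d * w * L
  = 42 * 0.21 * 1.6 * 172
  = 2427.26 kJ


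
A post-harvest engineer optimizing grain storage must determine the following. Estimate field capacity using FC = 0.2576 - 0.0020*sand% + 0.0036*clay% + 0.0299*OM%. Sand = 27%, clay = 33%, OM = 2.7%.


FC = 0.2576 - 0.0020*27 + 0.0036*33 + 0.0299*2.7
   = 0.2576 - 0.0540 + 0.1188 + 0.0807
   = 0.4031


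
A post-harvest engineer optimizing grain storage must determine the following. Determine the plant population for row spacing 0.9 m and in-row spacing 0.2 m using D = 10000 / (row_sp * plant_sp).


D = 10000 / (row_sp * plant_sp)
  = 10000 / (0.9 * 0.2)
  = 10000 / 0.1800
  = 55555.56 plants/ha


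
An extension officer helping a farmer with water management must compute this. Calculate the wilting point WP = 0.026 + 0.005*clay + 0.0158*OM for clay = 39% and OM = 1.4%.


WP = 0.026 + 0.005*39 + 0.0158*1.4
   = 0.026 + 0.1950 + 0.0221
   = 0.2431


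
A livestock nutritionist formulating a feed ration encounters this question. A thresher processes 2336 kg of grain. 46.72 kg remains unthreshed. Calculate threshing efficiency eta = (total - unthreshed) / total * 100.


eta = (total - unthreshed) / total * 100
    = (2336 - 46.72) / 2336 * 100
    = 2289.28 / 2336 * 100
    = 98%


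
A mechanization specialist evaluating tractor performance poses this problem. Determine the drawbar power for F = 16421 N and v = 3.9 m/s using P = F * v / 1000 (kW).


P = F * v / 1000
  = 16421 * 3.9 / 1000
  = 64041.90 / 1000
  = 64.04 kW


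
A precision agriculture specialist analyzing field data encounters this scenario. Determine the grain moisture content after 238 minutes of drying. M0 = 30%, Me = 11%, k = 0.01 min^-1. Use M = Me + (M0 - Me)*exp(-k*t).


M = Me + (M0 - Me) * e^(-k*t)
  = 11 + (30 - 11) * e^(-0.01*238)
  = 11 + 19 * e^(-2.380)
  = 11 + 19 * 0.09255
  = 11 + 1.7585
  = 12.76%


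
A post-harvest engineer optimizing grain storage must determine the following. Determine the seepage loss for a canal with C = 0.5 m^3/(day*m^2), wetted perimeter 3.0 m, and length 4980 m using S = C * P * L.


S = C * P * L
  = 0.5 * 3.0 * 4980
  = 7470 m^3/day


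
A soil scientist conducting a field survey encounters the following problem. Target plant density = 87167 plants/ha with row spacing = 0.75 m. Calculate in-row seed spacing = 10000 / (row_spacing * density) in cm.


spacing = 10000 / (row_sp * density)
        = 10000 / (0.75 * 87167)
        = 10000 / 65375.25
        = 0.15296 m = 15.30 cm


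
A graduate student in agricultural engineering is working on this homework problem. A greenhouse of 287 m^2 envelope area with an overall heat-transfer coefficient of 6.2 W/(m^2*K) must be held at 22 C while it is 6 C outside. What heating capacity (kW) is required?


dT = 22 - (6) = 16 K
Q = U * A * dT
  = 6.2 * 287 * 16
  = 28470.40 W = 28.47 kW


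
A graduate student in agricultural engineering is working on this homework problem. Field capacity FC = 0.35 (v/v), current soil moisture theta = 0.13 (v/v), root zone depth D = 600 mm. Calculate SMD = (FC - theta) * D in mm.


SMD = (FC - theta) * D
    = (0.35 - 0.13) * 600
    = 0.220 * 600
    = 132 mm


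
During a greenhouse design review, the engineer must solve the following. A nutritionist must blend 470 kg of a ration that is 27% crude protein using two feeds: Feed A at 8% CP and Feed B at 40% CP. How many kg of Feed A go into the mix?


parts_A = CP_b - target = 40 - 27 = 13
parts_B = target - CP_a = 27 - 8 = 19
total_parts = 13 + 19 = 32
Feed A = 470 * 13 / 32 = 190.94 kg
Feed B = 470 * 19 / 32 = 279.06 kg

190.94 kg


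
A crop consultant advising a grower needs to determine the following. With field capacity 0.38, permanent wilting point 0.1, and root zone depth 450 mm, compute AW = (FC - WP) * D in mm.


AW = (FC - WP) * D
   = (0.38 - 0.1) * 450
   = 0.28 * 450
   = 126 mm


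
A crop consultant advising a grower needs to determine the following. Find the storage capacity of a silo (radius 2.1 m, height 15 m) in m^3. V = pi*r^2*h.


V = pi * r^2 * h
  = pi * 2.1^2 * 15
  = pi * 4.41 * 15
  = 207.82 m^3


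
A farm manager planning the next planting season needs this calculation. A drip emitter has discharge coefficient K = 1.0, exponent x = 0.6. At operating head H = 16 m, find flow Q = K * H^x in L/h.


Q = K * H^x
  = 1.0 * 16^0.6
  = 1.0 * 5.2780
  = 5.28 L/h


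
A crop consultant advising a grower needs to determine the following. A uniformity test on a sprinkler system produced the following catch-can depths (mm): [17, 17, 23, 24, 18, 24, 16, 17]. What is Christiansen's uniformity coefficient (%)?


xbar = 156 / 8 = 19.500
sum|xi - xbar| = 25
CU = 100 * (1 - 25 / (8 * 19.500))
   = 100 * (1 - 0.1603)
   = 83.97%


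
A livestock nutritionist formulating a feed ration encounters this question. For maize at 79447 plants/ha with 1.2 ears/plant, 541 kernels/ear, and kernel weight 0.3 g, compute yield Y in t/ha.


Y = density * ears * kernels * kw
  = 79447 * 1.2 * 541 * 0.3 g/ha
  = 15473097.72 g/ha
  = 15473.10 kg/ha = 15.47 t/ha


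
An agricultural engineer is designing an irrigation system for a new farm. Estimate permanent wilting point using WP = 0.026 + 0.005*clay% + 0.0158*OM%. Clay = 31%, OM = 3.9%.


WP = 0.026 + 0.005*31 + 0.0158*3.9
   = 0.026 + 0.1550 + 0.0616
   = 0.2426


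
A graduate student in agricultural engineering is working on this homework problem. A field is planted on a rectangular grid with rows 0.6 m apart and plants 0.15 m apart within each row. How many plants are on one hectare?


D = 10000 / (row_sp * plant_sp)
  = 10000 / (0.6 * 0.15)
  = 10000 / 0.0900
  = 111111.11 plants/ha


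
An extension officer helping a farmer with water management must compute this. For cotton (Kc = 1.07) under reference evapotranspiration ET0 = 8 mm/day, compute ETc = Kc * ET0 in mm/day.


ETc = Kc * ET0
    = 1.07 * 8
    = 8.56 mm/day


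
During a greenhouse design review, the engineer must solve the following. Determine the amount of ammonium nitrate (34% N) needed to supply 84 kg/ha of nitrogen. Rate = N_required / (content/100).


Rate = N_required / (N_content / 100)
     = 84 / (34 / 100)
     = 84 / 0.34
     = 247.06 kg/ha


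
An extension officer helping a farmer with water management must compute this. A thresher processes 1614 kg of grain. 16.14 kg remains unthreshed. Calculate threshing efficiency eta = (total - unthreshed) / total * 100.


eta = (total - unthreshed) / total * 100
    = (1614 - 16.14) / 1614 * 100
    = 1597.86 / 1614 * 100
    = 99%


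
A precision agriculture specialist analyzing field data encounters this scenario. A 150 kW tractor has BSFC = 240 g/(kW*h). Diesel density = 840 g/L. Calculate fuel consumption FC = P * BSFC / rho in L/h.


FC = P * BSFC / rho_fuel
   = 150 * 240 / 840
   = 36000 / 840
   = 42.86 L/h


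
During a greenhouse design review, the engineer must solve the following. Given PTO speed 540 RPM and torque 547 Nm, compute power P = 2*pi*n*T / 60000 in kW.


P = 2*pi*n*T / 60000
  = 2*pi * 540 * 547 / 60000
  = 1855927.28 / 60000
  = 30.93 kW


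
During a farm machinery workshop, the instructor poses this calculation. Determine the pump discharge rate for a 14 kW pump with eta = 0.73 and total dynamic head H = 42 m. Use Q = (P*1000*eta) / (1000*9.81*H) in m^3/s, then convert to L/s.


Q = (P * 1000 * eta) / (rho * g * H)
  = (14 * 1000 * 0.73) / (1000 * 9.81 * 42)
  = 10220 / 412020
  = 0.02480 m^3/s = 24.80 L/s


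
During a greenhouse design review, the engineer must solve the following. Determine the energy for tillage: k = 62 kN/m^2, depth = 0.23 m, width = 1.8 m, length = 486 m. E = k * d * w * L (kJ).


E = k * d * w * L
  = 62 * 0.23 * 1.8 * 486
  = 12474.65 kJ


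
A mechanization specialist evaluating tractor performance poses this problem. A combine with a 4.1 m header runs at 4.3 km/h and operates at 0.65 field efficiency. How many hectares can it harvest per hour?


C = w * v * eta_f / 10
  = 4.1 * 4.3 * 0.65 / 10
  = 11.46 / 10
  = 1.15 ha/h


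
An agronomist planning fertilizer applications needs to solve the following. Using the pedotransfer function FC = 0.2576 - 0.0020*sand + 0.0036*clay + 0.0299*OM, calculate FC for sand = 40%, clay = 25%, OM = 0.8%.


FC = 0.2576 - 0.0020*40 + 0.0036*25 + 0.0299*0.8
   = 0.2576 - 0.0800 + 0.0900 + 0.0239
   = 0.2915


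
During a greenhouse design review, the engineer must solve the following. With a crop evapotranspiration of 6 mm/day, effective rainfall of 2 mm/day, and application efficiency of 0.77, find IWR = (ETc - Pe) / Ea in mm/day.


IWR = (ETc - Pe) / Ea
    = (6 - 2) / 0.77
    = 4 / 0.77
    = 5.19 mm/day


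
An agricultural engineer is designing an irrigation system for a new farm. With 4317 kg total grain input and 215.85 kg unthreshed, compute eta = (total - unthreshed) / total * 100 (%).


eta = (total - unthreshed) / total * 100
    = (4317 - 215.85) / 4317 * 100
    = 4101.15 / 4317 * 100
    = 95%


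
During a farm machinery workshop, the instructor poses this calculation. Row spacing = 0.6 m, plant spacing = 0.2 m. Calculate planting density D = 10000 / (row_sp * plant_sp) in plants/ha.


D = 10000 / (row_sp * plant_sp)
  = 10000 / (0.6 * 0.2)
  = 10000 / 0.1200
  = 83333.33 plants/ha


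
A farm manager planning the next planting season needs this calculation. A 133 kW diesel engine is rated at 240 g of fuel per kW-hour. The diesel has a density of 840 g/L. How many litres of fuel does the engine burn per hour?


FC = P * BSFC / rho_fuel
   = 133 * 240 / 840
   = 31920 / 840
   = 38 L/h


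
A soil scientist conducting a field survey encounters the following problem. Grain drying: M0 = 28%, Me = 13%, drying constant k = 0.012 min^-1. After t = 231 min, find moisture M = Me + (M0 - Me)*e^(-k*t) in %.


M = Me + (M0 - Me) * e^(-k*t)
  = 13 + (28 - 13) * e^(-0.012*231)
  = 13 + 15 * e^(-2.772)
  = 13 + 15 * 0.06254
  = 13 + 0.9381
  = 13.94%


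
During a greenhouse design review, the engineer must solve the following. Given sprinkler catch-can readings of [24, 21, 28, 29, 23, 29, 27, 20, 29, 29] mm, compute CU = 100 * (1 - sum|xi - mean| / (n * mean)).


xbar = 259 / 10 = 25.900
sum|xi - xbar| = 31.200
CU = 100 * (1 - 31.200 / (10 * 25.900))
   = 100 * (1 - 0.1205)
   = 87.95%


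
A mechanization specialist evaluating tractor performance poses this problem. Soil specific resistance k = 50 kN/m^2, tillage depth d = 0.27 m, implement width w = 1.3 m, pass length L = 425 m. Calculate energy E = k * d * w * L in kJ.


E = k * d * w * L
  = 50 * 0.27 * 1.3 * 425
  = 7458.75 kJ


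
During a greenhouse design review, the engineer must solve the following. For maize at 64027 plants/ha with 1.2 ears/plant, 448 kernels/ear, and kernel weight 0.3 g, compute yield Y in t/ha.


Y = density * ears * kernels * kw
  = 64027 * 1.2 * 448 * 0.3 g/ha
  = 10326274.56 g/ha
  = 10326.27 kg/ha = 10.33 t/ha


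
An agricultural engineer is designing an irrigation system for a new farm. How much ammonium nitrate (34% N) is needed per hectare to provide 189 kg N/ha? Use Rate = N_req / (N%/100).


Rate = N_required / (N_content / 100)
     = 189 / (34 / 100)
     = 189 / 0.34
     = 555.88 kg/ha


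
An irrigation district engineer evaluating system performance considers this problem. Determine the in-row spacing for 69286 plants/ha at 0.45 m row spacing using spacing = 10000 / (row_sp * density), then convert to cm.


spacing = 10000 / (row_sp * density)
        = 10000 / (0.45 * 69286)
        = 10000 / 31178.70
        = 0.32073 m = 32.07 cm


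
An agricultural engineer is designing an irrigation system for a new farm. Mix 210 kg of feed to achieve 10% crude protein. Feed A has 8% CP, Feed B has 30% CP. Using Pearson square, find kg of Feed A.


parts_A = CP_b - target = 30 - 10 = 20
parts_B = target - CP_a = 10 - 8 = 2
total_parts = 20 + 2 = 22
Feed A = 210 * 20 / 22 = 190.91 kg
Feed B = 210 * 2 / 22 = 19.09 kg

190.91 kg


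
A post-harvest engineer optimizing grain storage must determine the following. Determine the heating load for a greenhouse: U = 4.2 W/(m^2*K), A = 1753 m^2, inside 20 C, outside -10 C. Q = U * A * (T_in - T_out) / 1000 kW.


dT = 20 - (-10) = 30 K
Q = U * A * dT
  = 4.2 * 1753 * 30
  = 220878 W = 220.88 kW


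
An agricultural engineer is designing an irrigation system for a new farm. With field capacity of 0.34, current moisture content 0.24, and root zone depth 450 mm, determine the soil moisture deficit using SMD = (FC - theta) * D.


SMD = (FC - theta) * D
    = (0.34 - 0.24) * 450
    = 0.100 * 450
    = 45 mm


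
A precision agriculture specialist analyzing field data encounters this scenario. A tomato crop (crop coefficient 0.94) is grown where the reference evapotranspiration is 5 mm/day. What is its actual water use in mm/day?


ETc = Kc * ET0
    = 0.94 * 5
    = 4.70 mm/day


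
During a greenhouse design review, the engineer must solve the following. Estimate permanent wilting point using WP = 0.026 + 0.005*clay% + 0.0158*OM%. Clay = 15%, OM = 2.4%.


WP = 0.026 + 0.005*15 + 0.0158*2.4
   = 0.026 + 0.0750 + 0.0379
   = 0.1389


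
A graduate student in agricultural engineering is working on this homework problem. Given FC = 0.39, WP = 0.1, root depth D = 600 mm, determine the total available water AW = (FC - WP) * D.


AW = (FC - WP) * D
   = (0.39 - 0.1) * 600
   = 0.29 * 600
   = 174 mm


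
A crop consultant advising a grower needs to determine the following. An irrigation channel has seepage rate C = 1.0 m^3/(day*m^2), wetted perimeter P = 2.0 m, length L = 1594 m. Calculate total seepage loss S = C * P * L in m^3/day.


S = C * P * L
  = 1.0 * 2.0 * 1594
  = 3188 m^3/day


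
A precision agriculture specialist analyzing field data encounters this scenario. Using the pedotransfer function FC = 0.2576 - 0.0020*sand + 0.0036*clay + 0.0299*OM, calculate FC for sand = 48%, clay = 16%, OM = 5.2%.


FC = 0.2576 - 0.0020*48 + 0.0036*16 + 0.0299*5.2
   = 0.2576 - 0.0960 + 0.0576 + 0.1555
   = 0.3747


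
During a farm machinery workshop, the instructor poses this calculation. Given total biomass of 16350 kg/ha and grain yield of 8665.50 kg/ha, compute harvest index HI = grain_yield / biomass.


HI = grain_yield / biomass
   = 8665.50 / 16350
   = 0.53


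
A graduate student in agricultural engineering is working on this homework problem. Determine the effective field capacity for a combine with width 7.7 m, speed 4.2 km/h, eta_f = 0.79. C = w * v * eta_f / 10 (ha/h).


C = w * v * eta_f / 10
  = 7.7 * 4.2 * 0.79 / 10
  = 25.55 / 10
  = 2.55 ha/h


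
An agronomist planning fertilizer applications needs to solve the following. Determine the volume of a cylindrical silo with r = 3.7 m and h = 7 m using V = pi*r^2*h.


V = pi * r^2 * h
  = pi * 3.7^2 * 7
  = pi * 13.69 * 7
  = 301.06 m^3


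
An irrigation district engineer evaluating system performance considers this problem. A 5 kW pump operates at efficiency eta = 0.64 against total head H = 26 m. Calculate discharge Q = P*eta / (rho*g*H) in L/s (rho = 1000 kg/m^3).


Q = (P * 1000 * eta) / (rho * g * H)
  = (5 * 1000 * 0.64) / (1000 * 9.81 * 26)
  = 3200 / 255060
  = 0.01255 m^3/s = 12.55 L/s


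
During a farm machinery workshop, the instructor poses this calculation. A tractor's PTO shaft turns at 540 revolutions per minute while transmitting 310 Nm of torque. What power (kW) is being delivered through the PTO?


P = 2*pi*n*T / 60000
  = 2*pi * 540 * 310 / 60000
  = 1051805.22 / 60000
  = 17.53 kW


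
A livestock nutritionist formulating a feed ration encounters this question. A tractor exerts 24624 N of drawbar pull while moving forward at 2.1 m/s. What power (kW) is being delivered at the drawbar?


P = F * v / 1000
  = 24624 * 2.1 / 1000
  = 51710.40 / 1000
  = 51.71 kW


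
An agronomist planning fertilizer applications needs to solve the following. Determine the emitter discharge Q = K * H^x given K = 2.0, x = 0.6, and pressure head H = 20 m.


Q = K * H^x
  = 2.0 * 20^0.6
  = 2.0 * 6.0342
  = 12.07 L/h


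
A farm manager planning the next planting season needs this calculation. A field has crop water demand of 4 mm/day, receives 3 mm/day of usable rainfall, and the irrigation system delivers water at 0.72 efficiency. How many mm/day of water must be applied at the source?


IWR = (ETc - Pe) / Ea
    = (4 - 3) / 0.72
    = 1 / 0.72
    = 1.39 mm/day


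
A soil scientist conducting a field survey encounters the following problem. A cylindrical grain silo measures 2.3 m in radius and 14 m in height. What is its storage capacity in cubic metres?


V = pi * r^2 * h
  = pi * 2.3^2 * 14
  = pi * 5.29 * 14
  = 232.67 m^3


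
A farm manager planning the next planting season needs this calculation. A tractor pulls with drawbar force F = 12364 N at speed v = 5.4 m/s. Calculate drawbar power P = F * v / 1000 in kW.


P = F * v / 1000
  = 12364 * 5.4 / 1000
  = 66765.60 / 1000
  = 66.77 kW


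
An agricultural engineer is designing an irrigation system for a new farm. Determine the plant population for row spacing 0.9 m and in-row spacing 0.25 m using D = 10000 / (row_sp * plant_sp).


D = 10000 / (row_sp * plant_sp)
  = 10000 / (0.9 * 0.25)
  = 10000 / 0.2250
  = 44444.44 plants/ha


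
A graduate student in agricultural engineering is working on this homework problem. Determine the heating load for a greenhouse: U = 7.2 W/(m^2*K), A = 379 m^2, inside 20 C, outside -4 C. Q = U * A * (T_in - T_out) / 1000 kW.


dT = 20 - (-4) = 24 K
Q = U * A * dT
  = 7.2 * 379 * 24
  = 65491.20 W = 65.49 kW


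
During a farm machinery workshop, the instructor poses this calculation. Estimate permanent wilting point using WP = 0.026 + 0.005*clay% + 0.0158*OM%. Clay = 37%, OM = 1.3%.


WP = 0.026 + 0.005*37 + 0.0158*1.3
   = 0.026 + 0.1850 + 0.0205
   = 0.2315


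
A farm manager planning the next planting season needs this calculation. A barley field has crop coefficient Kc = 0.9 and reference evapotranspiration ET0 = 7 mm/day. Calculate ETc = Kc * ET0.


ETc = Kc * ET0
    = 0.9 * 7
    = 6.30 mm/day


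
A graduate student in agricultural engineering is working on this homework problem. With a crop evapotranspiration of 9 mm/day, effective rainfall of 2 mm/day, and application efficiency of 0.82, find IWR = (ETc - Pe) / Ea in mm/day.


IWR = (ETc - Pe) / Ea
    = (9 - 2) / 0.82
    = 7 / 0.82
    = 8.54 mm/day


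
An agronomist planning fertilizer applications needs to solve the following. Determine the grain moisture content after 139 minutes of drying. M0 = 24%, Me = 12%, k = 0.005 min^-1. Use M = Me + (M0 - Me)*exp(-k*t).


M = Me + (M0 - Me) * e^(-k*t)
  = 12 + (24 - 12) * e^(-0.005*139)
  = 12 + 12 * e^(-0.695)
  = 12 + 12 * 0.49907
  = 12 + 5.9889
  = 17.99%


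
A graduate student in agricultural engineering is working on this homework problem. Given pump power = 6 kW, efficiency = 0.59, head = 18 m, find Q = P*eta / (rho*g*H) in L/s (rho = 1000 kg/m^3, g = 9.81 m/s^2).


Q = (P * 1000 * eta) / (rho * g * H)
  = (6 * 1000 * 0.59) / (1000 * 9.81 * 18)
  = 3540 / 176580
  = 0.02005 m^3/s = 20.05 L/s


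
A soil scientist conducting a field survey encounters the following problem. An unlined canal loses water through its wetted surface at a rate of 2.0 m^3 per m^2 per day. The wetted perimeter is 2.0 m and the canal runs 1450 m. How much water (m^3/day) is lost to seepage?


S = C * P * L
  = 2.0 * 2.0 * 1450
  = 5800 m^3/day


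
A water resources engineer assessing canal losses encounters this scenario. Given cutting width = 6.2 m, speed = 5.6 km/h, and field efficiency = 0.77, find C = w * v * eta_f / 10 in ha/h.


C = w * v * eta_f / 10
  = 6.2 * 5.6 * 0.77 / 10
  = 26.73 / 10
  = 2.67 ha/h


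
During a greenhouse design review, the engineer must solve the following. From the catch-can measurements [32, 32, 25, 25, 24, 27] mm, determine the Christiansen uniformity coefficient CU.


xbar = 165 / 6 = 27.500
sum|xi - xbar| = 18
CU = 100 * (1 - 18 / (6 * 27.500))
   = 100 * (1 - 0.1091)
   = 89.09%


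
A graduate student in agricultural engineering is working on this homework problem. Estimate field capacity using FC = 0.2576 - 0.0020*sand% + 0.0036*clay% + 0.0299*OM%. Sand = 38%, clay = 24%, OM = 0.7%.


FC = 0.2576 - 0.0020*38 + 0.0036*24 + 0.0299*0.7
   = 0.2576 - 0.0760 + 0.0864 + 0.0209
   = 0.2889


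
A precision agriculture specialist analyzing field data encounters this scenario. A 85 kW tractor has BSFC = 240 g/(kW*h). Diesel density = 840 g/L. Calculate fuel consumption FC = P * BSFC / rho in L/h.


FC = P * BSFC / rho_fuel
   = 85 * 240 / 840
   = 20400 / 840
   = 24.29 L/h


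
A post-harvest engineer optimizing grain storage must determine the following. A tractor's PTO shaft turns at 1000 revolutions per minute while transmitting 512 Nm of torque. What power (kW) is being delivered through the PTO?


P = 2*pi*n*T / 60000
  = 2*pi * 1000 * 512 / 60000
  = 3216990.88 / 60000
  = 53.62 kW


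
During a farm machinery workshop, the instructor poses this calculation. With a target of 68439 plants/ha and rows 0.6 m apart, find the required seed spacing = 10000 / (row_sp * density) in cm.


spacing = 10000 / (row_sp * density)
        = 10000 / (0.6 * 68439)
        = 10000 / 41063.40
        = 0.24353 m = 24.35 cm


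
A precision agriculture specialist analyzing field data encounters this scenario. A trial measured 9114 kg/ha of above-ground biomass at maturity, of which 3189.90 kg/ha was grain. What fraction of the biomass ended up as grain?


HI = grain_yield / biomass
   = 3189.90 / 9114
   = 0.35


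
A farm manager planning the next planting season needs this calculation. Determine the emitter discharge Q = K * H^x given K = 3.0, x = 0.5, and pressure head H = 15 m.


Q = K * H^x
  = 3.0 * 15^0.5
  = 3.0 * 3.8730
  = 11.62 L/h


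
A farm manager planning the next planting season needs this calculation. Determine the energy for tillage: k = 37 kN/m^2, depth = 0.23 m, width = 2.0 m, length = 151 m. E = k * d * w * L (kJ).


E = k * d * w * L
  = 37 * 0.23 * 2.0 * 151
  = 2570.02 kJ


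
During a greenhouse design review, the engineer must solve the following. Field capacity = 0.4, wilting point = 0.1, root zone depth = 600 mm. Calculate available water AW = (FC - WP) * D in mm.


AW = (FC - WP) * D
   = (0.4 - 0.1) * 600
   = 0.30 * 600
   = 180 mm


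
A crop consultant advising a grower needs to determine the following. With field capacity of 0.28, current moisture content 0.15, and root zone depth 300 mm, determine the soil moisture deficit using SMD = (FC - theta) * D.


SMD = (FC - theta) * D
    = (0.28 - 0.15) * 300
    = 0.130 * 300
    = 39 mm


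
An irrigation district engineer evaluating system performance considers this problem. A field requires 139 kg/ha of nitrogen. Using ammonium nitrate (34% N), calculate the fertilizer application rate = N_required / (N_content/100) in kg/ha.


Rate = N_required / (N_content / 100)
     = 139 / (34 / 100)
     = 139 / 0.34
     = 408.82 kg/ha


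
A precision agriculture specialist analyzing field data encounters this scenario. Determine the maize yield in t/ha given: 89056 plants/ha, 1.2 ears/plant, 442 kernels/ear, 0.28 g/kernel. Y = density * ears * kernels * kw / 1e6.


Y = density * ears * kernels * kw
  = 89056 * 1.2 * 442 * 0.28 g/ha
  = 13225884.67 g/ha
  = 13225.88 kg/ha = 13.23 t/ha


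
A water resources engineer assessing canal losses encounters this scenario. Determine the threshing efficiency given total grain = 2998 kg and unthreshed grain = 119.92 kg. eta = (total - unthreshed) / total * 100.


eta = (total - unthreshed) / total * 100
    = (2998 - 119.92) / 2998 * 100
    = 2878.08 / 2998 * 100
    = 96%


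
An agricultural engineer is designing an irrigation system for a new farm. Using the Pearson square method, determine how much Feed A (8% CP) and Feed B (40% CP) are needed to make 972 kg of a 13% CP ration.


parts_A = CP_b - target = 40 - 13 = 27
parts_B = target - CP_a = 13 - 8 = 5
total_parts = 27 + 5 = 32
Feed A = 972 * 27 / 32 = 820.13 kg
Feed B = 972 * 5 / 32 = 151.88 kg

820.13 kg


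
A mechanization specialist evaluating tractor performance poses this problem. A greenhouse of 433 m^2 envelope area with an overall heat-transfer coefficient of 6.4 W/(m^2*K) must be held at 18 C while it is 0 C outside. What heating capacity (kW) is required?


dT = 18 - (0) = 18 K
Q = U * A * dT
  = 6.4 * 433 * 18
  = 49881.60 W = 49.88 kW


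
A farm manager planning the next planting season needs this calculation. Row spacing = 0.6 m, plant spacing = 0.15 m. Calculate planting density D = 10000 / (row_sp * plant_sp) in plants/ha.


D = 10000 / (row_sp * plant_sp)
  = 10000 / (0.6 * 0.15)
  = 10000 / 0.0900
  = 111111.11 plants/ha


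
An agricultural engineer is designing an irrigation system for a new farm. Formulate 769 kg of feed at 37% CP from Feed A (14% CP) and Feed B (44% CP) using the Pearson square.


parts_A = CP_b - target = 44 - 37 = 7
parts_B = target - CP_a = 37 - 14 = 23
total_parts = 7 + 23 = 30
Feed A = 769 * 7 / 30 = 179.43 kg
Feed B = 769 * 23 / 30 = 589.57 kg

179.43 kg


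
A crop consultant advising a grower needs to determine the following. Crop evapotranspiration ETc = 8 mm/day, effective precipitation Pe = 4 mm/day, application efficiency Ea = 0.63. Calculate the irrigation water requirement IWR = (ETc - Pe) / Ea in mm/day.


IWR = (ETc - Pe) / Ea
    = (8 - 4) / 0.63
    = 4 / 0.63
    = 6.35 mm/day


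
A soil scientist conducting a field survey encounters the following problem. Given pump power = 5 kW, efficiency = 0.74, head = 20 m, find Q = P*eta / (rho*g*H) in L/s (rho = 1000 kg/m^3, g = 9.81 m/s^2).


Q = (P * 1000 * eta) / (rho * g * H)
  = (5 * 1000 * 0.74) / (1000 * 9.81 * 20)
  = 3700 / 196200
  = 0.01886 m^3/s = 18.86 L/s


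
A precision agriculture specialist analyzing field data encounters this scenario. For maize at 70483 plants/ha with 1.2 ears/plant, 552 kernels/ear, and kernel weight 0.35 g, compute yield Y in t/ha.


Y = density * ears * kernels * kw
  = 70483 * 1.2 * 552 * 0.35 g/ha
  = 16340778.72 g/ha
  = 16340.78 kg/ha = 16.34 t/ha


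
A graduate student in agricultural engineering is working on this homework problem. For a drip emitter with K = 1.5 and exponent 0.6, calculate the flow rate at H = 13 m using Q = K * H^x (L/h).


Q = K * H^x
  = 1.5 * 13^0.6
  = 1.5 * 4.6598
  = 6.99 L/h


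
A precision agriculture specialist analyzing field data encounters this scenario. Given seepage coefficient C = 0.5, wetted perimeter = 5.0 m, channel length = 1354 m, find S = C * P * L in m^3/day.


S = C * P * L
  = 0.5 * 5.0 * 1354
  = 3385 m^3/day


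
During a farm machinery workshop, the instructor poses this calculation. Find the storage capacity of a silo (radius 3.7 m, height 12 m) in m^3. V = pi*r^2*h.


V = pi * r^2 * h
  = pi * 3.7^2 * 12
  = pi * 13.69 * 12
  = 516.10 m^3


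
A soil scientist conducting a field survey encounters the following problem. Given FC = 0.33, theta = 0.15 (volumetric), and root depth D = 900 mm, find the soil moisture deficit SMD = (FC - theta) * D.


SMD = (FC - theta) * D
    = (0.33 - 0.15) * 900
    = 0.180 * 900
    = 162 mm


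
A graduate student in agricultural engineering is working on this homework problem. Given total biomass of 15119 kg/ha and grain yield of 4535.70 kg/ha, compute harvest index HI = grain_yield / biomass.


HI = grain_yield / biomass
   = 4535.70 / 15119
   = 0.30


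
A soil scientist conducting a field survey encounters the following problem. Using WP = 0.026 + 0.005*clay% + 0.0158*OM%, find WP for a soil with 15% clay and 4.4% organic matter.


WP = 0.026 + 0.005*15 + 0.0158*4.4
   = 0.026 + 0.0750 + 0.0695
   = 0.1705


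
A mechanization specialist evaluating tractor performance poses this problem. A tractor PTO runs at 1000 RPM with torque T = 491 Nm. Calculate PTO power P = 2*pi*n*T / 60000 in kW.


P = 2*pi*n*T / 60000
  = 2*pi * 1000 * 491 / 60000
  = 3085043.99 / 60000
  = 51.42 kW


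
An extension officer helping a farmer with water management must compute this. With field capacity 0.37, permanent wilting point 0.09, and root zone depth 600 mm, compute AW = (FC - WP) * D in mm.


AW = (FC - WP) * D
   = (0.37 - 0.09) * 600
   = 0.28 * 600
   = 168 mm


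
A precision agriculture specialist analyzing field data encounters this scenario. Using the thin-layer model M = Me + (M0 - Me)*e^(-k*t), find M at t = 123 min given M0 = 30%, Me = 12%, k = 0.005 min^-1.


M = Me + (M0 - Me) * e^(-k*t)
  = 12 + (30 - 12) * e^(-0.005*123)
  = 12 + 18 * e^(-0.615)
  = 12 + 18 * 0.54064
  = 12 + 9.7315
  = 21.73%


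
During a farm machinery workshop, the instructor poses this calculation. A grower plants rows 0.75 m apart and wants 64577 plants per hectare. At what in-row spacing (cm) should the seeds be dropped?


spacing = 10000 / (row_sp * density)
        = 10000 / (0.75 * 64577)
        = 10000 / 48432.75
        = 0.20647 m = 20.65 cm


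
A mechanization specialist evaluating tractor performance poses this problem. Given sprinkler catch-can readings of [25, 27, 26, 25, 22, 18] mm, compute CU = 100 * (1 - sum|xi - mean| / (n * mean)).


xbar = 143 / 6 = 23.833
sum|xi - xbar| = 15.333
CU = 100 * (1 - 15.333 / (6 * 23.833))
   = 100 * (1 - 0.1072)
   = 89.28%


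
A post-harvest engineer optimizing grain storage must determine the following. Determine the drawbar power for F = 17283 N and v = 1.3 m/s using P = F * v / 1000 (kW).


P = F * v / 1000
  = 17283 * 1.3 / 1000
  = 22467.90 / 1000
  = 22.47 kW


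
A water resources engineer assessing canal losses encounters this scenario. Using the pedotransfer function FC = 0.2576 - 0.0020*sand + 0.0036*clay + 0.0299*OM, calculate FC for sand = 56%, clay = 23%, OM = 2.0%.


FC = 0.2576 - 0.0020*56 + 0.0036*23 + 0.0299*2.0
   = 0.2576 - 0.1120 + 0.0828 + 0.0598
   = 0.2882


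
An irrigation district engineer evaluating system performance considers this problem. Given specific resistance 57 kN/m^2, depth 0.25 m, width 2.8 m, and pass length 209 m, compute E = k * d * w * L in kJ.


E = k * d * w * L
  = 57 * 0.25 * 2.8 * 209
  = 8339.10 kJ


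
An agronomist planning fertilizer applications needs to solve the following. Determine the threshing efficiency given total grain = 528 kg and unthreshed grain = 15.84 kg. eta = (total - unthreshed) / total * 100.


eta = (total - unthreshed) / total * 100
    = (528 - 15.84) / 528 * 100
    = 512.16 / 528 * 100
    = 97%


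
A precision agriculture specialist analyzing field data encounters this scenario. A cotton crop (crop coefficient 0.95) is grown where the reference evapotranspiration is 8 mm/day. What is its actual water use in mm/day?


ETc = Kc * ET0
    = 0.95 * 8
    = 7.60 mm/day


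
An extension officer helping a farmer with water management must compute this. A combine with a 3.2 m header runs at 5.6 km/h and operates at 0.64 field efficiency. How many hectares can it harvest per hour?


C = w * v * eta_f / 10
  = 3.2 * 5.6 * 0.64 / 10
  = 11.47 / 10
  = 1.15 ha/h


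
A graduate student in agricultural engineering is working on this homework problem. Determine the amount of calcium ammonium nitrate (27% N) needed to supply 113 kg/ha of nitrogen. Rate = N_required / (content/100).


Rate = N_required / (N_content / 100)
     = 113 / (27 / 100)
     = 113 / 0.27
     = 418.52 kg/ha


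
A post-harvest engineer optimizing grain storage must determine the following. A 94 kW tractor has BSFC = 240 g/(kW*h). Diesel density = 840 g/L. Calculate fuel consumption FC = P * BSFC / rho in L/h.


FC = P * BSFC / rho_fuel
   = 94 * 240 / 840
   = 22560 / 840
   = 26.86 L/h


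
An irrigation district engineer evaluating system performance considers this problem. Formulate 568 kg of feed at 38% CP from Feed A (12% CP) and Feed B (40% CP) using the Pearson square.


parts_A = CP_b - target = 40 - 38 = 2
parts_B = target - CP_a = 38 - 12 = 26
total_parts = 2 + 26 = 28
Feed A = 568 * 2 / 28 = 40.57 kg
Feed B = 568 * 26 / 28 = 527.43 kg

40.57 kg


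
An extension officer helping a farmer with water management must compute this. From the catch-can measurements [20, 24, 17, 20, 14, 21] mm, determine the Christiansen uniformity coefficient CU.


xbar = 116 / 6 = 19.333
sum|xi - xbar| = 15.333
CU = 100 * (1 - 15.333 / (6 * 19.333))
   = 100 * (1 - 0.1322)
   = 86.78%


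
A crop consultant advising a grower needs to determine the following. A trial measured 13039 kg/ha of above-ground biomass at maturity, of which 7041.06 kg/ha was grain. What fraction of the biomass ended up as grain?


HI = grain_yield / biomass
   = 7041.06 / 13039
   = 0.54


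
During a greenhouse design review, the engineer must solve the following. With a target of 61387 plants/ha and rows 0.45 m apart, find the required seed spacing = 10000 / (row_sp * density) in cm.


spacing = 10000 / (row_sp * density)
        = 10000 / (0.45 * 61387)
        = 10000 / 27624.15
        = 0.36200 m = 36.20 cm


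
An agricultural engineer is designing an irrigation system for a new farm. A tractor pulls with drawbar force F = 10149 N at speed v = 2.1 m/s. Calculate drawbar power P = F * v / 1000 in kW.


P = F * v / 1000
  = 10149 * 2.1 / 1000
  = 21312.90 / 1000
  = 21.31 kW


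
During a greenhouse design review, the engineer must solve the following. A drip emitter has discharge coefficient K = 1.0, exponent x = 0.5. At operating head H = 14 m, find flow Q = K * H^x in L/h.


Q = K * H^x
  = 1.0 * 14^0.5
  = 1.0 * 3.7417
  = 3.74 L/h


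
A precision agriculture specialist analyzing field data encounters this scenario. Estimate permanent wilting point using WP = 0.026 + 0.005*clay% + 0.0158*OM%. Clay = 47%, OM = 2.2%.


WP = 0.026 + 0.005*47 + 0.0158*2.2
   = 0.026 + 0.2350 + 0.0348
   = 0.2958


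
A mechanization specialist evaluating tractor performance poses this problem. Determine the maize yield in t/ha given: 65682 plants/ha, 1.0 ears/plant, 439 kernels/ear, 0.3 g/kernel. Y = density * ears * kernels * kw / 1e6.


Y = density * ears * kernels * kw
  = 65682 * 1.0 * 439 * 0.3 g/ha
  = 8650319.40 g/ha
  = 8650.32 kg/ha = 8.65 t/ha


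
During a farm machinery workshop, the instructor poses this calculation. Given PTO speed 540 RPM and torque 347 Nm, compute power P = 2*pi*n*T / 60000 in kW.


P = 2*pi*n*T / 60000
  = 2*pi * 540 * 347 / 60000
  = 1177343.26 / 60000
  = 19.62 kW


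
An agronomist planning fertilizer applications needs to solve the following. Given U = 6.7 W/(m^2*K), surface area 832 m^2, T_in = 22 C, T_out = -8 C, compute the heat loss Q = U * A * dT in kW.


dT = 22 - (-8) = 30 K
Q = U * A * dT
  = 6.7 * 832 * 30
  = 167232 W = 167.23 kW


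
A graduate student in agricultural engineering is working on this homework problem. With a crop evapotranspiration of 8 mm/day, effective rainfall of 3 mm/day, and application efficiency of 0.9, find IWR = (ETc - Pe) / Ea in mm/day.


IWR = (ETc - Pe) / Ea
    = (8 - 3) / 0.9
    = 5 / 0.9
    = 5.56 mm/day


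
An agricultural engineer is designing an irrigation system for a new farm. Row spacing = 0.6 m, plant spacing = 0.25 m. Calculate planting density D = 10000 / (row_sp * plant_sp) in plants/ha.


D = 10000 / (row_sp * plant_sp)
  = 10000 / (0.6 * 0.25)
  = 10000 / 0.1500
  = 66666.67 plants/ha


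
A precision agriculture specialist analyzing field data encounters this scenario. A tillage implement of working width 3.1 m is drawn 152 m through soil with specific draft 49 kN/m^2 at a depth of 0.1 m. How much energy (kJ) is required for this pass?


E = k * d * w * L
  = 49 * 0.1 * 3.1 * 152
  = 2308.88 kJ


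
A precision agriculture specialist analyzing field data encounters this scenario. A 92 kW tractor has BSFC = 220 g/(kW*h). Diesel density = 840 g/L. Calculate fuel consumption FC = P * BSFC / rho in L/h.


FC = P * BSFC / rho_fuel
   = 92 * 220 / 840
   = 20240 / 840
   = 24.10 L/h


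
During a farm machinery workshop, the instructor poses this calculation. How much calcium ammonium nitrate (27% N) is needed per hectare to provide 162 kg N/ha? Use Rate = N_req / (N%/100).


Rate = N_required / (N_content / 100)
     = 162 / (27 / 100)
     = 162 / 0.27
     = 600 kg/ha


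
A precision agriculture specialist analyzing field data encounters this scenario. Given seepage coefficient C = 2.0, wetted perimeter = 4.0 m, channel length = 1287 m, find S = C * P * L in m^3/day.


S = C * P * L
  = 2.0 * 4.0 * 1287
  = 10296 m^3/day


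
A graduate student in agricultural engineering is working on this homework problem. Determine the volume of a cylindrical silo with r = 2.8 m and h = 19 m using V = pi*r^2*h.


V = pi * r^2 * h
  = pi * 2.8^2 * 19
  = pi * 7.84 * 19
  = 467.97 m^3


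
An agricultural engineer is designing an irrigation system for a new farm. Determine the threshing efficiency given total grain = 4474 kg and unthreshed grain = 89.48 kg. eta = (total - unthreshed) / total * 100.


eta = (total - unthreshed) / total * 100
    = (4474 - 89.48) / 4474 * 100
    = 4384.52 / 4474 * 100
    = 98%


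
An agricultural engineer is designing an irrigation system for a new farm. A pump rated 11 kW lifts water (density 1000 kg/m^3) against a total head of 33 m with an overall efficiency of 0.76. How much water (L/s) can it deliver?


Q = (P * 1000 * eta) / (rho * g * H)
  = (11 * 1000 * 0.76) / (1000 * 9.81 * 33)
  = 8360 / 323730
  = 0.02582 m^3/s = 25.82 L/s


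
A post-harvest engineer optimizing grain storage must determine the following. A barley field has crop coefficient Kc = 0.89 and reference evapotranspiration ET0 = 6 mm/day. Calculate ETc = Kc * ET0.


ETc = Kc * ET0
    = 0.89 * 6
    = 5.34 mm/day


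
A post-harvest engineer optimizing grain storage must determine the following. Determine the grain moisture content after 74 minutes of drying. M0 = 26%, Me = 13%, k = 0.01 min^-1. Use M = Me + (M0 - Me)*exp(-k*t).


M = Me + (M0 - Me) * e^(-k*t)
  = 13 + (26 - 13) * e^(-0.01*74)
  = 13 + 13 * e^(-0.740)
  = 13 + 13 * 0.47711
  = 13 + 6.2025
  = 19.20%


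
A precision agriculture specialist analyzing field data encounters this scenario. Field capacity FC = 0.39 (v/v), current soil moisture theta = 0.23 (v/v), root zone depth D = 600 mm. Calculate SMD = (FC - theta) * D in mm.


SMD = (FC - theta) * D
    = (0.39 - 0.23) * 600
    = 0.160 * 600
    = 96 mm
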